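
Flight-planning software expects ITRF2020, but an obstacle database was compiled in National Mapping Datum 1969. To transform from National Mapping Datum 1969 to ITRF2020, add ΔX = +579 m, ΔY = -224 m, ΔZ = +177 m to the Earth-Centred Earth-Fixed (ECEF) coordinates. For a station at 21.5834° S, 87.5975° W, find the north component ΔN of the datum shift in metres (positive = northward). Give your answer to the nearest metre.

ΔN = 256 m

The local north axis is (−sin φ cos λ, −sin φ sin λ, cos φ), giving ΔN = 8.928 + 82.327 + 164.589 = 255.84 m.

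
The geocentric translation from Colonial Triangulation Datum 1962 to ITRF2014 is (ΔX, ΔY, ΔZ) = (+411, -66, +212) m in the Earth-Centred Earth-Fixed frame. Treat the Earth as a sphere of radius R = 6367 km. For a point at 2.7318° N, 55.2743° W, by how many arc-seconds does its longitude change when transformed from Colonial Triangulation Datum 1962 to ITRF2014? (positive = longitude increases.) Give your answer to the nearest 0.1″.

sin φ = 0.047661, cos φ = 0.998864, sin λ = -0.821889, cos λ = 0.569648.
East component: ΔE = −sin λ·ΔX + cos λ·ΔY = −(-0.821889)(411) + (0.569648)(-66) = 300.20 m.
1° of latitude spans πR/180 = 111125 m; at latitude φ, 1° of longitude spans that × cos φ = 110998.8 m, so Δλ = 300.20 / 110998.8 × 3600 = 9.736″.

Δλ = 9.7″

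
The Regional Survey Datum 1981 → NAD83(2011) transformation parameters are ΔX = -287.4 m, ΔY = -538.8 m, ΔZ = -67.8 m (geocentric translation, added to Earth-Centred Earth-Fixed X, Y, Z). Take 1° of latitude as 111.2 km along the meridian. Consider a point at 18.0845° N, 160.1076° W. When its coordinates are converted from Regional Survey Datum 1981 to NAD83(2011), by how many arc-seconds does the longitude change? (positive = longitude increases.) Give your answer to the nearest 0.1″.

Δλ = 13.9″

sin φ = 0.310419, cos φ = 0.950600, sin λ = -0.340255, cos λ = -0.940333.
East component: ΔE = −sin λ·ΔX + cos λ·ΔY = −(-0.340255)(-287.4) + (-0.940333)(-538.8) = 408.86 m.
1° of latitude spans 111200 m; at latitude φ, 1° of longitude spans that × cos φ = 105706.7 m, so Δλ = 408.86 / 105706.7 × 3600 = 13.924″.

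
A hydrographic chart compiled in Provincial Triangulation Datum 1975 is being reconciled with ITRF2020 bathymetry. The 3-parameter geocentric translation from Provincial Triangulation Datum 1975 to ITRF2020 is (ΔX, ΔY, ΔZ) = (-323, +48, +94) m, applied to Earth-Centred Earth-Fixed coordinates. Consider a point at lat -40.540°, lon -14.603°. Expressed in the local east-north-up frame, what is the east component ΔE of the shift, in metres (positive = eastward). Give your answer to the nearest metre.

ΔE = -35 m

The local east axis at (φ, λ) is (−sin λ, cos λ, 0), so ΔE = −sin(-14.603°)·(-323) + cos(-14.603°)·48 = -34.99 m.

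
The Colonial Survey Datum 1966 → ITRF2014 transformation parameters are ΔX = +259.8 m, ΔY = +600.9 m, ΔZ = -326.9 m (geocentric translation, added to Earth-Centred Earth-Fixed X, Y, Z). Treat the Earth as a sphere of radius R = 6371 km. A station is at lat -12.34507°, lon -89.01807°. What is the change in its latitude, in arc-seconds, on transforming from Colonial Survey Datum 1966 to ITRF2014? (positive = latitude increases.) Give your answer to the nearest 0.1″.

Δφ = -14.5″

sin φ = -0.213799, cos φ = 0.976878, sin λ = -0.999853, cos λ = 0.017137.
North component: ΔN = −sin φ cos λ·ΔX − sin φ sin λ·ΔY + cos φ·ΔZ = −(-0.213799)(0.017137)(259.8) − (-0.213799)(-0.999853)(600.9) + (0.976878)(-326.9) = -446.84 m.
1° of latitude spans πR/180 = 111195 m, so Δφ = -446.84 / 111195 × 3600 = -14.467″.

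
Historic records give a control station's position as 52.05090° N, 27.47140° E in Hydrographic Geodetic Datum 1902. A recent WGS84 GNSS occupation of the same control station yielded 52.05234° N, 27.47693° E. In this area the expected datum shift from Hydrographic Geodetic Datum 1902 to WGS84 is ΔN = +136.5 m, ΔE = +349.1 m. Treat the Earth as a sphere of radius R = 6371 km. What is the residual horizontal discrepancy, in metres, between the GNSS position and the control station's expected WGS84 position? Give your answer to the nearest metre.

37 m

Observed coordinate differences: Δφ = +0.00144°, Δλ = +0.00553°.
Converting to metres (1° lat = 111195 m, cos φ = 0.614961): observed ΔN = 160.1 m, observed ΔE = 378.1 m.
Subtracting the expected shift leaves a residual of 160.1 − (136.5) = 23.6 m north and 378.1 − (349.1) = 29.0 m east.
Residual distance = √(23.6² + 29.0²) = 37.4 m.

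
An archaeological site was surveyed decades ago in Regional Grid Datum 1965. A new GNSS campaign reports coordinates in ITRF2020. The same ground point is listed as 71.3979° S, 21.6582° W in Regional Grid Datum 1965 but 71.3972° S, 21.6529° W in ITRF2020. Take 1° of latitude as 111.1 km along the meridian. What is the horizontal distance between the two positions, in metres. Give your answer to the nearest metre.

203 m

Δφ = -71.3972° − -71.3979° = +0.0007°; Δλ = -21.6529° − -21.6582° = +0.0053°.
ΔN = Δφ × 111100 = 77.8 m; ΔE = Δλ × 111100 × cos(-71.3979°) = +0.0053 × 111100 × 0.318994 = 187.8 m.
Distance = √(ΔE² + ΔN²) = √(187.8² + 77.8²) = 203.3 m.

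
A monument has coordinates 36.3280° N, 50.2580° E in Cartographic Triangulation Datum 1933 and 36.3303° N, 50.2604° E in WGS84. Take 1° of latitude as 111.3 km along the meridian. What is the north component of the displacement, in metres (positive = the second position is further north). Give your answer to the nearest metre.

ΔN = 256 m

Δφ = 36.3303° − 36.3280° = +0.0023°; Δλ = 50.2604° − 50.2580° = +0.0024°.
ΔN = Δφ × 111300 = 256.0 m; ΔE = Δλ × 111300 × cos(36.3280°) = +0.0024 × 111300 × 0.805639 = 215.2 m.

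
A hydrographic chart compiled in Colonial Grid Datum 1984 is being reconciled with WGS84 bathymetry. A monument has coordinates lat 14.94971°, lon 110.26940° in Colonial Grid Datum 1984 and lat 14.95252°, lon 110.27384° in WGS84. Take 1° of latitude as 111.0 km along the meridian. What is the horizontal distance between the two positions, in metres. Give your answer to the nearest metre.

569 m

Δφ = 14.95252° − 14.94971° = +0.00281°; Δλ = 110.27384° − 110.26940° = +0.00444°.
ΔN = Δφ × 111000 = 311.9 m; ΔE = Δλ × 111000 × cos(14.94971°) = +0.00444 × 111000 × 0.966153 = 476.2 m.
Distance = √(ΔE² + ΔN²) = √(476.2² + 311.9²) = 569.2 m.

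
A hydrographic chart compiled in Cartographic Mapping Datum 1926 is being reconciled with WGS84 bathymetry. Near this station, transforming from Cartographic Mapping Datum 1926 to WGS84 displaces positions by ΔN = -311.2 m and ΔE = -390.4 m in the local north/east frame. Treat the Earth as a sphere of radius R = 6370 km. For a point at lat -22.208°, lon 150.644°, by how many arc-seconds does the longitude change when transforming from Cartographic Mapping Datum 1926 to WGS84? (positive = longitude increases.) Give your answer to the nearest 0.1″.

Δλ = -13.7″

At latitude -22.208°, cos φ = 0.925818.
One radian of longitude at latitude φ spans R cos φ, so Δλ = ΔE / (R cos φ) = -390.4 / (6370000 × 0.925818) = -6.6198e-05 rad = -13.654″.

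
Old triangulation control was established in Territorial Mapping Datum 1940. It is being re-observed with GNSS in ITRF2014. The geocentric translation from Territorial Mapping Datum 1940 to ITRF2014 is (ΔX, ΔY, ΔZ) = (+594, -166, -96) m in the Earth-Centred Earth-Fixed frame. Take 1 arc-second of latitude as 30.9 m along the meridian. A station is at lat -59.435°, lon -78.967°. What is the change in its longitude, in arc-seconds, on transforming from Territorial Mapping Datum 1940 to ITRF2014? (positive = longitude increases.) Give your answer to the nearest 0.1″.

Δλ = 35.1″

sin φ = -0.861053, cos φ = 0.508516, sin λ = -0.981517, cos λ = 0.191374.
East component: ΔE = −sin λ·ΔX + cos λ·ΔY = −(-0.981517)(594) + (0.191374)(-166) = 551.25 m.
1° of latitude spans 3600 × 30.90 = 111240 m; at latitude φ, 1° of longitude spans that × cos φ = 56567.3 m, so Δλ = 551.25 / 56567.3 × 3600 = 35.082″.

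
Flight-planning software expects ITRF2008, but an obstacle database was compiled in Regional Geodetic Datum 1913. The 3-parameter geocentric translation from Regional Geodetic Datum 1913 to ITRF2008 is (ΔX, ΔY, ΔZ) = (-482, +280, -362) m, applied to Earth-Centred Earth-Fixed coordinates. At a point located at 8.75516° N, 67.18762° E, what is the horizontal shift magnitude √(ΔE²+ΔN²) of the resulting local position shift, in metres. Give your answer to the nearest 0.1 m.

The local east axis at (φ, λ) is (−sin λ, cos λ, 0), so ΔE = −sin(67.18762°)·(-482) + cos(67.18762°)·280 = 552.86 m.
The local north axis is (−sin φ cos λ, −sin φ sin λ, cos φ), giving ΔN = 28.445 − 39.286 − 357.782 = -368.62 m.
Horizontal magnitude = √(ΔE² + ΔN²) = √(552.86² + (-368.62)²) = 664.48 m.

664.5 m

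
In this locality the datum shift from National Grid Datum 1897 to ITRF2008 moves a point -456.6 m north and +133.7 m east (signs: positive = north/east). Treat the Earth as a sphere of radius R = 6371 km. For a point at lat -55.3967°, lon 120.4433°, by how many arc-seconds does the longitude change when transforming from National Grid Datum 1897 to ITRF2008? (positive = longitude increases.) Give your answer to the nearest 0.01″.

At latitude -55.3967°, cos φ = 0.567891.
One radian of longitude at latitude φ spans R cos φ, so Δλ = ΔE / (R cos φ) = 133.7 / (6371000 × 0.567891) = 3.6954e-05 rad = 7.622″.

Δλ = 7.62″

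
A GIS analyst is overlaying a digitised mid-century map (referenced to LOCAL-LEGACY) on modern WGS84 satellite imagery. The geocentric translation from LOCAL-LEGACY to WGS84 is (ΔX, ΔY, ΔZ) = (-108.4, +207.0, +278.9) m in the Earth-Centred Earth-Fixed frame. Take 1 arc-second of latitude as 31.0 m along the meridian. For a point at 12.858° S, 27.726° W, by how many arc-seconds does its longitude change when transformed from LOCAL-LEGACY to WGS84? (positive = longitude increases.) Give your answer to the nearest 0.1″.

sin φ = -0.222536, cos φ = 0.974925, sin λ = -0.465244, cos λ = 0.885183.
East component: ΔE = −sin λ·ΔX + cos λ·ΔY = −(-0.465244)(-108.4) + (0.885183)(207.0) = 132.80 m.
1° of latitude spans 3600 × 31.00 = 111600 m; at latitude φ, 1° of longitude spans that × cos φ = 108801.6 m, so Δλ = 132.80 / 108801.6 × 3600 = 4.394″.

Δλ = 4.4″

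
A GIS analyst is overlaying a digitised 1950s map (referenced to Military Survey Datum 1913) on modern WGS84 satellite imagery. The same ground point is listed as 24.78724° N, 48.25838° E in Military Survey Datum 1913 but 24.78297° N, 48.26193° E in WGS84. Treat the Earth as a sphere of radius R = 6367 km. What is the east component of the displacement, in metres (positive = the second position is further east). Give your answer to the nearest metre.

ΔE = 358 m

Δφ = 24.78297° − 24.78724° = -0.00427°; Δλ = 48.26193° − 48.25838° = +0.00355°.
1° along a meridian = πR/180 = 111125 m.
ΔN = Δφ × 111125 = -474.5 m; ΔE = Δλ × 111125 × cos(24.78724°) = +0.00355 × 111125 × 0.907871 = 358.1 m.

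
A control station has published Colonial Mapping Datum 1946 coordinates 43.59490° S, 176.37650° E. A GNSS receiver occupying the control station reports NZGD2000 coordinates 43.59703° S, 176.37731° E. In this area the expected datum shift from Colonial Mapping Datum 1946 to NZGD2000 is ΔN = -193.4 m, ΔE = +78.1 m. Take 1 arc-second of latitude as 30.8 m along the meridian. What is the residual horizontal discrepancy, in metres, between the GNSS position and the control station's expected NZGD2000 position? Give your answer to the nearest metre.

Observed coordinate differences: Δφ = -0.00213°, Δλ = +0.00081°.
Converting to metres (1° lat = 110880 m, cos φ = 0.724233): observed ΔN = -236.2 m, observed ΔE = 65.0 m.
Subtracting the expected shift leaves a residual of -236.2 − (-193.4) = -42.8 m north and 65.0 − (78.1) = -13.1 m east.
Residual distance = √((-42.8)² + (-13.1)²) = 44.7 m.

45 m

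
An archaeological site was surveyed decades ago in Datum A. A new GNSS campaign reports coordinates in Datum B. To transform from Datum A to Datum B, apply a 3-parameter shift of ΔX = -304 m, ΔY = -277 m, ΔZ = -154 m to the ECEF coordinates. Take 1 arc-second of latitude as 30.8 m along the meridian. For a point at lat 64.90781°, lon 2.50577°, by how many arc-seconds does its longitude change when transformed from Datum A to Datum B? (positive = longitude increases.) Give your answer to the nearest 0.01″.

sin φ = 0.905627, cos φ = 0.424076, sin λ = 0.043720, cos λ = 0.999044.
East component: ΔE = −sin λ·ΔX + cos λ·ΔY = −(0.043720)(-304) + (0.999044)(-277) = -263.44 m.
1° of latitude spans 3600 × 30.80 = 110880 m; at latitude φ, 1° of longitude spans that × cos φ = 47021.5 m, so Δλ = -263.44 / 47021.5 × 3600 = -20.169″.

Δλ = -20.17″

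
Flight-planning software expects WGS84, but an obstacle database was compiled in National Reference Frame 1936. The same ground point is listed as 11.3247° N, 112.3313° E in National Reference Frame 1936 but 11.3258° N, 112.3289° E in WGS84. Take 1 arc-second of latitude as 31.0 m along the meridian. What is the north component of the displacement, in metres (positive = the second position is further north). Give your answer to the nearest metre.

Δφ = 11.3258° − 11.3247° = +0.0011°; Δλ = 112.3289° − 112.3313° = -0.0024°.
1° of latitude = 3600 × 31.00 = 111600 m.
ΔN = Δφ × 111600 = 122.8 m; ΔE = Δλ × 111600 × cos(11.3247°) = -0.0024 × 111600 × 0.980530 = -262.6 m.

ΔN = 123 m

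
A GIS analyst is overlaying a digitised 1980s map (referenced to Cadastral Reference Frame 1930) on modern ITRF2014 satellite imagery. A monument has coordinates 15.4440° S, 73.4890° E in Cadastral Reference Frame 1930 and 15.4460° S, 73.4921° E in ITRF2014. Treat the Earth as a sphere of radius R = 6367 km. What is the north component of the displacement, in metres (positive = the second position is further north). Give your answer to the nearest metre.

Δφ = -15.4460° − -15.4440° = -0.0020°; Δλ = 73.4921° − 73.4890° = +0.0031°.
1° along a meridian = πR/180 = 111125 m.
ΔN = Δφ × 111125 = -222.3 m; ΔE = Δλ × 111125 × cos(-15.4440°) = +0.0031 × 111125 × 0.963891 = 332.0 m.

ΔN = -222 m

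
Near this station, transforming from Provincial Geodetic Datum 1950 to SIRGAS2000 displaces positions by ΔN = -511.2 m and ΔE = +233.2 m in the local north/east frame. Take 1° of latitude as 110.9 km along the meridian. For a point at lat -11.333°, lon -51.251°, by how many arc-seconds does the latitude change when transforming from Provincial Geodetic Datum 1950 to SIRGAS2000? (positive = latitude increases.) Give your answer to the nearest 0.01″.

Δφ = -16.59″

1° of latitude = 110.9 km, so Δφ = -511.2 / 110900 = -0.0046096° = -16.594″.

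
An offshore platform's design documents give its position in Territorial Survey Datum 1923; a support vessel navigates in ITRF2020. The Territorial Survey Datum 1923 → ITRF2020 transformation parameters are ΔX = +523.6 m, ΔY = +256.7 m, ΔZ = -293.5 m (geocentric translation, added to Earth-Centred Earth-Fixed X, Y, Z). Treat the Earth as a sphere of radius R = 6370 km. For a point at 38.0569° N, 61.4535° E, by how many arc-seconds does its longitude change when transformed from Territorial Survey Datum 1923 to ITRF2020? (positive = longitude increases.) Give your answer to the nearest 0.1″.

sin φ = 0.616444, cos φ = 0.787399, sin λ = 0.878430, cos λ = 0.477872.
East component: ΔE = −sin λ·ΔX + cos λ·ΔY = −(0.878430)(523.6) + (0.477872)(256.7) = -337.28 m.
1° of latitude spans πR/180 = 111177 m; at latitude φ, 1° of longitude spans that × cos φ = 87541.0 m, so Δλ = -337.28 / 87541.0 × 3600 = -13.870″.

Δλ = -13.9″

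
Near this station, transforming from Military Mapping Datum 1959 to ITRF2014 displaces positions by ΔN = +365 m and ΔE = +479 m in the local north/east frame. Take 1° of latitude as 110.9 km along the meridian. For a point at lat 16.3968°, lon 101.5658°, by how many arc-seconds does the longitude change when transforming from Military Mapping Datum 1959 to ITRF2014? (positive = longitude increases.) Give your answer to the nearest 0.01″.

At latitude 16.3968°, cos φ = 0.959330.
1° of longitude at this latitude = 110.9 × cos φ = 106.39 km, so Δλ = 479.0 / 106389.7 = 0.0045023° = 16.208″.

Δλ = 16.21″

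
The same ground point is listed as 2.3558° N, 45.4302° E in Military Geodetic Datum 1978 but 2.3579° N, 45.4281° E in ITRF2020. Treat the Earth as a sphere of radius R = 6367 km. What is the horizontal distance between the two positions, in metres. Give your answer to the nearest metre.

Δφ = 2.3579° − 2.3558° = +0.0021°; Δλ = 45.4281° − 45.4302° = -0.0021°.
1° along a meridian = πR/180 = 111125 m.
ΔN = Δφ × 111125 = 233.4 m; ΔE = Δλ × 111125 × cos(2.3558°) = -0.0021 × 111125 × 0.999155 = -233.2 m.
Distance = √(ΔE² + ΔN²) = √((-233.2)² + 233.4²) = 329.9 m.

330 m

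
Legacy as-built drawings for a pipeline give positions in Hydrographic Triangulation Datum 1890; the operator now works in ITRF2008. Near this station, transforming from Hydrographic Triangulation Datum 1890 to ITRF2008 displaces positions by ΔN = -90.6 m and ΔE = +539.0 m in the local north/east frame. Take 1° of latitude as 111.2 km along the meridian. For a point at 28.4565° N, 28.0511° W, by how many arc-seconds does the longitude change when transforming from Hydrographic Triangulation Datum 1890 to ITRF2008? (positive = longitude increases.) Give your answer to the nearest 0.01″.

Δλ = 19.85″

At latitude 28.4565°, cos φ = 0.879179.
1° of longitude at this latitude = 111.2 × cos φ = 97.76 km, so Δλ = 539.0 / 97764.7 = 0.0055132° = 19.848″.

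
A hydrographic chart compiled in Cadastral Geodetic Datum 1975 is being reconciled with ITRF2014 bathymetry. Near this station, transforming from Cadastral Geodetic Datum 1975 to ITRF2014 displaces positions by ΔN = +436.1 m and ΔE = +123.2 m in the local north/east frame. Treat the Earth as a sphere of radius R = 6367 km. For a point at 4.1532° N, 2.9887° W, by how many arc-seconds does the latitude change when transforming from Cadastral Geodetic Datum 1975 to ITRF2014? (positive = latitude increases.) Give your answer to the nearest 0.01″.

On a sphere of radius R, 1 rad of latitude = R, so Δφ = ΔN / R = 436.1 / 6367000 = 6.8494e-05 rad = 14.128″.

Δφ = 14.13″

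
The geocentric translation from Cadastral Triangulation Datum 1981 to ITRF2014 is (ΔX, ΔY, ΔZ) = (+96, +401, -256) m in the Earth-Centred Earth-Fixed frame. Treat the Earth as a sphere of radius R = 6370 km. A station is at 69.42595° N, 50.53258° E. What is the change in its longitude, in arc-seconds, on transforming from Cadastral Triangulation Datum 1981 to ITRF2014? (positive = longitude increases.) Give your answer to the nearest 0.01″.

Δλ = 16.66″

sin φ = 0.936219, cos φ = 0.351418, sin λ = 0.771986, cos λ = 0.635639.
East component: ΔE = −sin λ·ΔX + cos λ·ΔY = −(0.771986)(96) + (0.635639)(401) = 180.78 m.
1° of latitude spans πR/180 = 111177 m; at latitude φ, 1° of longitude spans that × cos φ = 39069.7 m, so Δλ = 180.78 / 39069.7 × 3600 = 16.658″.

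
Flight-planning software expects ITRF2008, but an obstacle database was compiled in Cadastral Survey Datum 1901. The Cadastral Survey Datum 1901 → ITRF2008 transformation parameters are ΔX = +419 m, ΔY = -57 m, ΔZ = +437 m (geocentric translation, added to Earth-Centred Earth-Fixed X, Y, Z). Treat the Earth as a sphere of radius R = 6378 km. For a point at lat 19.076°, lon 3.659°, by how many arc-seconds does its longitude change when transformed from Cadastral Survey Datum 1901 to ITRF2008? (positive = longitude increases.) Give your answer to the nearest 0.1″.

sin φ = 0.326822, cos φ = 0.945086, sin λ = 0.063818, cos λ = 0.997962.
East component: ΔE = −sin λ·ΔX + cos λ·ΔY = −(0.063818)(419) + (0.997962)(-57) = -83.62 m.
1° of latitude spans πR/180 = 111317 m; at latitude φ, 1° of longitude spans that × cos φ = 105204.2 m, so Δλ = -83.62 / 105204.2 × 3600 = -2.862″.

Δλ = -2.9″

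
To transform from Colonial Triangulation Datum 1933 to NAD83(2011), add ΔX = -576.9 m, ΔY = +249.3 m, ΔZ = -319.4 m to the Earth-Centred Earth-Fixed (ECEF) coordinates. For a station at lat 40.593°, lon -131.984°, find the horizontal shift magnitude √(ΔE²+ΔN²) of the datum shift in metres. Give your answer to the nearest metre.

At φ = 40.593°, λ = -131.984°: sin φ = 0.650681, cos φ = 0.759351, sin λ = -0.743332, cos λ = -0.668923.
ΔE = −sin λ·ΔX + cos λ·ΔY = −(-0.743332)·(-576.9) + (-0.668923)·(249.3) = -595.59 m.
ΔN = −sin φ cos λ·ΔX − sin φ sin λ·ΔY + cos φ·ΔZ = −(0.650681)(-0.668923)(-576.9) − (0.650681)(-0.743332)(249.3) + (0.759351)(-319.4) = -373.06 m.
Horizontal magnitude = √(ΔE² + ΔN²) = √((-595.59)² + (-373.06)²) = 702.78 m.

703 m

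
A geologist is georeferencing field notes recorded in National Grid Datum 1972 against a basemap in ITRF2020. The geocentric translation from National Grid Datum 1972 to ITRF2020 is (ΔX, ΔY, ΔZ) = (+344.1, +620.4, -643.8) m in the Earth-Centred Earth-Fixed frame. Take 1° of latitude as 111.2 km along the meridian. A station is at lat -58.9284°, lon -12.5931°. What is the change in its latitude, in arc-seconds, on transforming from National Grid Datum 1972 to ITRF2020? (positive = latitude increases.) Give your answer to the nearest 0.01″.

Δφ = -5.20″

sin φ = -0.856523, cos φ = 0.516109, sin λ = -0.218026, cos λ = 0.975943.
North component: ΔN = −sin φ cos λ·ΔX − sin φ sin λ·ΔY + cos φ·ΔZ = −(-0.856523)(0.975943)(344.1) − (-0.856523)(-0.218026)(620.4) + (0.516109)(-643.8) = -160.49 m.
1° of latitude spans 111200 m, so Δφ = -160.49 / 111200 × 3600 = -5.196″.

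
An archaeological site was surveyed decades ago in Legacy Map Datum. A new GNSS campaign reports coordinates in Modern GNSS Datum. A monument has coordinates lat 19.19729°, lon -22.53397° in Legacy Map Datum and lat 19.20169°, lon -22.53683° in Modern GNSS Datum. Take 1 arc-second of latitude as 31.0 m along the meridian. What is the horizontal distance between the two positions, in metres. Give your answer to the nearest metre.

Δφ = 19.20169° − 19.19729° = +0.00440°; Δλ = -22.53683° − -22.53397° = -0.00286°.
1° of latitude = 3600 × 31.00 = 111600 m.
ΔN = Δφ × 111600 = 491.0 m; ΔE = Δλ × 111600 × cos(19.19729°) = -0.00286 × 111600 × 0.944392 = -301.4 m.
Distance = √(ΔE² + ΔN²) = √((-301.4)² + 491.0²) = 576.2 m.

576 m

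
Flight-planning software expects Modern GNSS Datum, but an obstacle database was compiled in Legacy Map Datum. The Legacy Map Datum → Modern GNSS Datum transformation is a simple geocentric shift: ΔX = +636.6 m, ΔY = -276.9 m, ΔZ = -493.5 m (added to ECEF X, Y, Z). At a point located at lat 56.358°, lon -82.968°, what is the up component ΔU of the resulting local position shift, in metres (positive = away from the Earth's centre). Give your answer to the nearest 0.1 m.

ΔU = -215.4 m

At φ = 56.358°, λ = -82.968°: sin φ = 0.832515, cos φ = 0.554002, sin λ = -0.992478, cos λ = 0.122424.
ΔU = cos φ cos λ·ΔX + cos φ sin λ·ΔY + sin φ·ΔZ = (0.554002)(0.122424)(636.6) + (0.554002)(-0.992478)(-276.9) + (0.832515)(-493.5) = -215.42 m.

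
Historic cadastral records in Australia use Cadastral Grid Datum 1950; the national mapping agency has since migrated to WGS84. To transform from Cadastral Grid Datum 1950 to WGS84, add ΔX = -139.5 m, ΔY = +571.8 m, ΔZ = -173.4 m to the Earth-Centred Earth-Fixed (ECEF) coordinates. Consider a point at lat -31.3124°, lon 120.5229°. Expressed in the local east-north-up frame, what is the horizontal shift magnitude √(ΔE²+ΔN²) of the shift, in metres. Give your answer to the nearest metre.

At φ = -31.3124°, λ = 120.5229°: sin φ = -0.519704, cos φ = 0.854346, sin λ = 0.861426, cos λ = -0.507883.
ΔE = −sin λ·ΔX + cos λ·ΔY = −(0.861426)·(-139.5) + (-0.507883)·(571.8) = -170.24 m.
ΔN = −sin φ cos λ·ΔX − sin φ sin λ·ΔY + cos φ·ΔZ = −(-0.519704)(-0.507883)(-139.5) − (-0.519704)(0.861426)(571.8) + (0.854346)(-173.4) = 144.66 m.
Horizontal magnitude = √(ΔE² + ΔN²) = √((-170.24)² + 144.66²) = 223.40 m.

223 m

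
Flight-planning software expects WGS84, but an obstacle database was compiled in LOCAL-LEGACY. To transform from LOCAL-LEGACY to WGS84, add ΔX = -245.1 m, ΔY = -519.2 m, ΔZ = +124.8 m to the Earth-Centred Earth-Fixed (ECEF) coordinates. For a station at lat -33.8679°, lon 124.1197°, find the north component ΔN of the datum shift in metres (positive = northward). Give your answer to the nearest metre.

At φ = -33.8679°, λ = 124.1197°: sin φ = -0.557280, cos φ = 0.830325, sin λ = 0.827868, cos λ = -0.560924.
ΔN = −sin φ cos λ·ΔX − sin φ sin λ·ΔY + cos φ·ΔZ = −(-0.557280)(-0.560924)(-245.1) − (-0.557280)(0.827868)(-519.2) + (0.830325)(124.8) = -59.29 m.

ΔN = -59 m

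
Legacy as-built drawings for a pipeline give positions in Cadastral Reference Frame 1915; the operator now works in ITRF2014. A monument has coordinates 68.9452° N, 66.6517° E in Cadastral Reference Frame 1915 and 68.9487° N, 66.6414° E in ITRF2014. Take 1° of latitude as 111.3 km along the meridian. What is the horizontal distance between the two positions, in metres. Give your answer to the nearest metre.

567 m

Δφ = 68.9487° − 68.9452° = +0.0035°; Δλ = 66.6414° − 66.6517° = -0.0103°.
ΔN = Δφ × 111300 = 389.6 m; ΔE = Δλ × 111300 × cos(68.9452°) = -0.0103 × 111300 × 0.359261 = -411.9 m.
Distance = √(ΔE² + ΔN²) = √((-411.9)² + 389.6²) = 566.9 m.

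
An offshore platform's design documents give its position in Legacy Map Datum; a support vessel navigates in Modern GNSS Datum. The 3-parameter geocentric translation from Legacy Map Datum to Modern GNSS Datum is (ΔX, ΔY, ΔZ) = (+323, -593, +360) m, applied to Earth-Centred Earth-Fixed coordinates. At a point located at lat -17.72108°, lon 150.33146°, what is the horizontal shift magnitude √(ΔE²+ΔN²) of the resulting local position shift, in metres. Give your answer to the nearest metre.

393 m

At φ = -17.72108°, λ = 150.33146°: sin φ = -0.304384, cos φ = 0.952550, sin λ = 0.494982, cos λ = -0.868903.
ΔE = −sin λ·ΔX + cos λ·ΔY = −(0.494982)·(323) + (-0.868903)·(-593) = 355.38 m.
ΔN = −sin φ cos λ·ΔX − sin φ sin λ·ΔY + cos φ·ΔZ = −(-0.304384)(-0.868903)(323) − (-0.304384)(0.494982)(-593) + (0.952550)(360) = 168.15 m.
Horizontal magnitude = √(ΔE² + ΔN²) = √(355.38² + 168.15²) = 393.15 m.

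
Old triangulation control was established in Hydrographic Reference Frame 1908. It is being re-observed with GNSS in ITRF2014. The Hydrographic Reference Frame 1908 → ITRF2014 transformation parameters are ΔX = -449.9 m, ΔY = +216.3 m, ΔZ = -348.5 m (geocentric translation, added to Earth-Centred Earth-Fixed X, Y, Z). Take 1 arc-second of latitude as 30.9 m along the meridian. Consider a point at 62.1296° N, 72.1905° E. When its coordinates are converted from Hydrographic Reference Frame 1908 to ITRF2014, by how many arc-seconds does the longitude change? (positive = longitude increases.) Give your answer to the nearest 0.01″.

sin φ = 0.884007, cos φ = 0.467473, sin λ = 0.952079, cos λ = 0.305853.
East component: ΔE = −sin λ·ΔX + cos λ·ΔY = −(0.952079)(-449.9) + (0.305853)(216.3) = 494.50 m.
1° of latitude spans 3600 × 30.90 = 111240 m; at latitude φ, 1° of longitude spans that × cos φ = 52001.7 m, so Δλ = 494.50 / 52001.7 × 3600 = 34.233″.

Δλ = 34.23″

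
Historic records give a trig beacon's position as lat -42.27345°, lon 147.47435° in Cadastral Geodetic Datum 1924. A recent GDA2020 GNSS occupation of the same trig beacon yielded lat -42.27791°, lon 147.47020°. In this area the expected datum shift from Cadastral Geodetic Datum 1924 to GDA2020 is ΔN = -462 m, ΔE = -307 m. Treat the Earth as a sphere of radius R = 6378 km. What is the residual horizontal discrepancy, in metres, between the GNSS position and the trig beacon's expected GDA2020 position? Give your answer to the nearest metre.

Observed coordinate differences: Δφ = -0.00446°, Δλ = -0.00415°.
Converting to metres (1° lat = 111317 m, cos φ = 0.739943): observed ΔN = -496.5 m, observed ΔE = -341.8 m.
Subtracting the expected shift leaves a residual of -496.5 − (-462) = -34.5 m north and -341.8 − (-307) = -34.8 m east.
Residual distance = √((-34.5)² + (-34.8)²) = 49.0 m.

49 m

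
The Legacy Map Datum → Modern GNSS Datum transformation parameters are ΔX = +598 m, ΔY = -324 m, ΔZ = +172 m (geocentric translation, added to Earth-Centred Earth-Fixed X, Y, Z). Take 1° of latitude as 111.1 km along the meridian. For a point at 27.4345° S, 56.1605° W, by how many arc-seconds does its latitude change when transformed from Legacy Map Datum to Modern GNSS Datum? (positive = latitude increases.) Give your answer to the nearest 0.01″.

sin φ = -0.460734, cos φ = 0.887538, sin λ = -0.830601, cos λ = 0.556868.
North component: ΔN = −sin φ cos λ·ΔX − sin φ sin λ·ΔY + cos φ·ΔZ = −(-0.460734)(0.556868)(598) − (-0.460734)(-0.830601)(-324) + (0.887538)(172) = 430.07 m.
1° of latitude spans 111100 m, so Δφ = 430.07 / 111100 × 3600 = 13.936″.

Δφ = 13.94″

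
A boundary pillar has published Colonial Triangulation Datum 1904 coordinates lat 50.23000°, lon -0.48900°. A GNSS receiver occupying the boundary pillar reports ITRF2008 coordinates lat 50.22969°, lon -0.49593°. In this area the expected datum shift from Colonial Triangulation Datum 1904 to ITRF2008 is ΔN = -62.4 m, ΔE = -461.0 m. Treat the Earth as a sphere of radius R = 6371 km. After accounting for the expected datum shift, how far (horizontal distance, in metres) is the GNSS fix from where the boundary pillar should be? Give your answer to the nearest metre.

42 m

Observed coordinate differences: Δφ = -0.00031°, Δλ = -0.00693°.
Converting to metres (1° lat = 111195 m, cos φ = 0.639707): observed ΔN = -34.5 m, observed ΔE = -492.9 m.
Subtracting the expected shift leaves a residual of -34.5 − (-62.4) = 27.9 m north and -492.9 − (-461.0) = -31.9 m east.
Residual distance = √(27.9² + (-31.9)²) = 42.4 m.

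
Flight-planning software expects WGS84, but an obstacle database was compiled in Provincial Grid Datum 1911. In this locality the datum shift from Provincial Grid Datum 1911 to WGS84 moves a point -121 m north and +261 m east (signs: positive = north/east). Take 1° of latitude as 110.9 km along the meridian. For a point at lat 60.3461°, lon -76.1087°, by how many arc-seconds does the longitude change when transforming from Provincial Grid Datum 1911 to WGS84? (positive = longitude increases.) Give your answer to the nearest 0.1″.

Δλ = 17.1″

At latitude 60.3461°, cos φ = 0.494760.
1° of longitude at this latitude = 110.9 × cos φ = 54.87 km, so Δλ = 261.0 / 54868.8 = 0.0047568° = 17.124″.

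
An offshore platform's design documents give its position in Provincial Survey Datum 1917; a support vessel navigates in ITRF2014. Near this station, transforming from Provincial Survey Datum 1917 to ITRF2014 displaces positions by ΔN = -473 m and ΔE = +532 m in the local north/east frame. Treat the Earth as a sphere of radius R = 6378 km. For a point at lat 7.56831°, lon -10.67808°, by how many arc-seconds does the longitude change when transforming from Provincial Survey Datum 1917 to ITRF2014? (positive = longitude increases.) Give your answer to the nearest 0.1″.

At latitude 7.56831°, cos φ = 0.991289.
One radian of longitude at latitude φ spans R cos φ, so Δλ = ΔE / (R cos φ) = 532.0 / (6378000 × 0.991289) = 8.4145e-05 rad = 17.356″.

Δλ = 17.4″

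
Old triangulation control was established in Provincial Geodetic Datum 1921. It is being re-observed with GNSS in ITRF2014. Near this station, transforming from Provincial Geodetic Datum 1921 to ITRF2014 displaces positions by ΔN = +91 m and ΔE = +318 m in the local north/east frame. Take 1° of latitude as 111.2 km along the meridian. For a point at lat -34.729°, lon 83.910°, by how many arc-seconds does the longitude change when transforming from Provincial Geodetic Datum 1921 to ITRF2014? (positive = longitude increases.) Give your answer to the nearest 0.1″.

At latitude -34.729°, cos φ = 0.821856.
1° of longitude at this latitude = 111.2 × cos φ = 91.39 km, so Δλ = 318.0 / 91390.4 = 0.0034796° = 12.526″.

Δλ = 12.5″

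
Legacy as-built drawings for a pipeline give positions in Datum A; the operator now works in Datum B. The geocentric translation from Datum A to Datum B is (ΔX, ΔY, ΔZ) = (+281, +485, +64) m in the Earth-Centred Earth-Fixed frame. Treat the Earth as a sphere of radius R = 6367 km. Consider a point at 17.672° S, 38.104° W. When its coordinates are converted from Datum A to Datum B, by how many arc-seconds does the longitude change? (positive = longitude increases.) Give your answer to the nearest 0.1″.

Δλ = 18.9″

sin φ = -0.303567, cos φ = 0.952810, sin λ = -0.617091, cos λ = 0.786892.
East component: ΔE = −sin λ·ΔX + cos λ·ΔY = −(-0.617091)(281) + (0.786892)(485) = 555.05 m.
1° of latitude spans πR/180 = 111125 m; at latitude φ, 1° of longitude spans that × cos φ = 105881.1 m, so Δλ = 555.05 / 105881.1 × 3600 = 18.872″.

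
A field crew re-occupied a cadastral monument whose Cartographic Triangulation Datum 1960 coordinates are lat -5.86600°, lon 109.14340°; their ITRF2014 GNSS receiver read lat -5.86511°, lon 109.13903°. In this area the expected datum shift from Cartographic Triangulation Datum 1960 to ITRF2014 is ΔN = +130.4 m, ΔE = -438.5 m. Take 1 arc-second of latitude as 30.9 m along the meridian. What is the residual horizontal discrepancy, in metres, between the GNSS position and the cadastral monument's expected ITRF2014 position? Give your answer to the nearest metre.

Observed coordinate differences: Δφ = +0.00089°, Δλ = -0.00437°.
Converting to metres (1° lat = 111240 m, cos φ = 0.994764): observed ΔN = 99.0 m, observed ΔE = -483.6 m.
Subtracting the expected shift leaves a residual of 99.0 − (130.4) = -31.4 m north and -483.6 − (-438.5) = -45.1 m east.
Residual distance = √((-31.4)² + (-45.1)²) = 54.9 m.

55 m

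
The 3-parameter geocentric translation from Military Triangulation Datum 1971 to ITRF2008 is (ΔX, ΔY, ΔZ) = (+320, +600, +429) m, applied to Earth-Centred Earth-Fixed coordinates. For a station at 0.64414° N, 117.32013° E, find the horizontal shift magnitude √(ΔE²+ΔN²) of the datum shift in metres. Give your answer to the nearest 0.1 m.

At φ = 0.64414°, λ = 117.32013°: sin φ = 0.011242, cos φ = 0.999937, sin λ = 0.888456, cos λ = -0.458962.
ΔE = −sin λ·ΔX + cos λ·ΔY = −(0.888456)·(320) + (-0.458962)·(600) = -559.68 m.
ΔN = −sin φ cos λ·ΔX − sin φ sin λ·ΔY + cos φ·ΔZ = −(0.011242)(-0.458962)(320) − (0.011242)(0.888456)(600) + (0.999937)(429) = 424.63 m.
Horizontal magnitude = √(ΔE² + ΔN²) = √((-559.68)² + 424.63²) = 702.54 m.

702.5 m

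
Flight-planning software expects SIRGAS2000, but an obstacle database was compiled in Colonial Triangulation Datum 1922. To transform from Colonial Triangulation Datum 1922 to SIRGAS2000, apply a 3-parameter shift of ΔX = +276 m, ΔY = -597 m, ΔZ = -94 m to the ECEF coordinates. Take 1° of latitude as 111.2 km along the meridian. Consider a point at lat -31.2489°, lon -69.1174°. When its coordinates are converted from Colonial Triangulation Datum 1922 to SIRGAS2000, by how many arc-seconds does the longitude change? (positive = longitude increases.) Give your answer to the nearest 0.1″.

Δλ = 1.7″

sin φ = -0.518757, cos φ = 0.854922, sin λ = -0.934313, cos λ = 0.356454.
East component: ΔE = −sin λ·ΔX + cos λ·ΔY = −(-0.934313)(276) + (0.356454)(-597) = 45.07 m.
1° of latitude spans 111200 m; at latitude φ, 1° of longitude spans that × cos φ = 95067.3 m, so Δλ = 45.07 / 95067.3 × 3600 = 1.707″.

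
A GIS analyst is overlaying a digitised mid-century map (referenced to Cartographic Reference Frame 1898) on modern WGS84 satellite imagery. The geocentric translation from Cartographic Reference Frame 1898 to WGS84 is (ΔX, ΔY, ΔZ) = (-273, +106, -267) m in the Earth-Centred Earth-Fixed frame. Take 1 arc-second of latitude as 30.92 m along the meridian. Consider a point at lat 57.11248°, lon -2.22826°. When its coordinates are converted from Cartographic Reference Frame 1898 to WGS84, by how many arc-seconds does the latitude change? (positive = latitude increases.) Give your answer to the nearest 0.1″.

Δφ = 2.8″

sin φ = 0.839738, cos φ = 0.542992, sin λ = -0.038881, cos λ = 0.999244.
North component: ΔN = −sin φ cos λ·ΔX − sin φ sin λ·ΔY + cos φ·ΔZ = −(0.839738)(0.999244)(-273) − (0.839738)(-0.038881)(106) + (0.542992)(-267) = 87.56 m.
1° of latitude spans 3600 × 30.92 = 111312 m, so Δφ = 87.56 / 111312 × 3600 = 2.832″.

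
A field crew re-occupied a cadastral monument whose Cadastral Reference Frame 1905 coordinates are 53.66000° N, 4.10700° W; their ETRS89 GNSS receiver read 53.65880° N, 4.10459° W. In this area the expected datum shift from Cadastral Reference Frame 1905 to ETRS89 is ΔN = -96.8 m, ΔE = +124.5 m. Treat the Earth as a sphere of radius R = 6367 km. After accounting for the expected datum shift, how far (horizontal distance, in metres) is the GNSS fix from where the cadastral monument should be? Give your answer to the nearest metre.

50 m

Observed coordinate differences: Δφ = -0.00120°, Δλ = +0.00241°.
Converting to metres (1° lat = 111125 m, cos φ = 0.592576): observed ΔN = -133.4 m, observed ΔE = 158.7 m.
Subtracting the expected shift leaves a residual of -133.4 − (-96.8) = -36.6 m north and 158.7 − (124.5) = 34.2 m east.
Residual distance = √((-36.6)² + 34.2²) = 50.1 m.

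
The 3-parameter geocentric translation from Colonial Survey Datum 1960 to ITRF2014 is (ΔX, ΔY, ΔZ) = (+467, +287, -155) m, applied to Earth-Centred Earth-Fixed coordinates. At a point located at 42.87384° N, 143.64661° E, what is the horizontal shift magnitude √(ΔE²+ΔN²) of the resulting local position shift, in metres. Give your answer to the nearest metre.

The local east axis at (φ, λ) is (−sin λ, cos λ, 0), so ΔE = −sin(143.64661°)·467 + cos(143.64661°)·287 = -507.96 m.
The local north axis is (−sin φ cos λ, −sin φ sin λ, cos φ), giving ΔN = 255.901 − 115.750 − 113.592 = 26.56 m.
Horizontal magnitude = √(ΔE² + ΔN²) = √((-507.96)² + 26.56²) = 508.66 m.

509 m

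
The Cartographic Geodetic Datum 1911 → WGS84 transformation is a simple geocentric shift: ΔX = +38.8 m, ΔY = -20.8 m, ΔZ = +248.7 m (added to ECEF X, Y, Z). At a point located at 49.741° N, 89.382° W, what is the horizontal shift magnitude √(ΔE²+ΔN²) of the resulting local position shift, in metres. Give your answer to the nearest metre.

150 m

At φ = 49.741°, λ = -89.382°: sin φ = 0.763131, cos φ = 0.646244, sin λ = -0.999942, cos λ = 0.010786.
ΔE = −sin λ·ΔX + cos λ·ΔY = −(-0.999942)·(38.8) + (0.010786)·(-20.8) = 38.57 m.
ΔN = −sin φ cos λ·ΔX − sin φ sin λ·ΔY + cos φ·ΔZ = −(0.763131)(0.010786)(38.8) − (0.763131)(-0.999942)(-20.8) + (0.646244)(248.7) = 144.53 m.
Horizontal magnitude = √(ΔE² + ΔN²) = √(38.57² + 144.53²) = 149.59 m.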